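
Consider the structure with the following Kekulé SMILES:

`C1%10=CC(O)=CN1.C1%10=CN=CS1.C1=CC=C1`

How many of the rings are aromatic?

2

The SMILES encodes a five-membered ring of four carbons and one nitrogen bearing a hydrogen, with two C=C double bonds; a five-membered ring with a sulfur at position 1 and a nitrogen at position 3 (in a C=N bond), with two double bonds; a four-membered carbon ring with two alternating C=C double bonds.
The 5-membered ring with one N–H is planar and fully conjugated; 2 ring double bonds (4 π electrons) plus a heteroatom lone pair (2) give 6 π electrons. That satisfies 4n+2 with n=1, so it is aromatic (pyrrole).
The 5-membered ring with one sulfur and one =N– is planar and fully conjugated; 2 ring double bonds (4 π electrons) plus a heteroatom lone pair (2) give 6 π electrons. That satisfies 4n+2 with n=1, so it is aromatic (thiazole).
The 4-membered ring has only sp² ring atoms; a planar conformation would have a fully conjugated π system of 4 electrons. But 4 = 4(1), which is 4n not 4n+2, so it is not aromatic (cyclobutadiene) — cyclobutadiene is antiaromatic and distorts to a rectangle.
2 of the 3 rings are aromatic. Total: 2.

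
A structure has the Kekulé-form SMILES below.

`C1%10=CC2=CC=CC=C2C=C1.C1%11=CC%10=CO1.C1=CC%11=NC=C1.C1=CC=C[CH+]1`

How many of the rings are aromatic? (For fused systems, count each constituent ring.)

The SMILES encodes two fused six-membered carbon rings, each with three alternating C=C double bonds; a five-membered ring of four carbons and one oxygen, with two C=C double bonds; a six-membered ring of five carbons and one nitrogen with three alternating double bonds; a five-membered all-carbon ring bearing a positive charge on one carbon, with two C=C double bonds.
The fused 6/6-membered bicyclic is a single π system with 10 sp² atoms and 10 π electrons from ring double bonds. 10 = 4(2)+2, so the system is aromatic and both rings count as aromatic (naphthalene).
The 5-membered ring with one oxygen is fully conjugated (every ring atom contributes a p orbital); 2 ring double bonds (4 π electrons) plus a heteroatom lone pair (2) give 6 π electrons. Since 6 = 4n+2 (n=1), it is aromatic (furan).
The 6-membered ring with one nitrogen is fully conjugated (every ring atom contributes a p orbital); 3 ring double bonds give 6 π electrons. Since 6 = 4n+2 (n=1), it is aromatic (pyridine).
The 5-membered ring has only sp² ring atoms; a planar conformation would have a fully conjugated π system of 4 electrons. But 4 = 4(1), which is 4n not 4n+2, so it is not aromatic (cyclopentadienyl cation).
4 of the 5 rings are aromatic. Total: 4.

4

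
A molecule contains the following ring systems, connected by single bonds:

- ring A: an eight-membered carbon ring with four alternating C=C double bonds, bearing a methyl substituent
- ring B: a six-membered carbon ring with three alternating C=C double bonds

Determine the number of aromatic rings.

1

Ring A has only sp² ring atoms; a planar conformation would have a fully conjugated π system of 8 electrons. But 8 = 4(2), which is 4n not 4n+2, so ring A is not aromatic (cyclooctatetraene) — cyclooctatetraene distorts into a non-planar tub to avoid antiaromaticity.
Ring B has a continuous p-orbital overlap around the ring; 3 ring double bonds give 6 π electrons. Since 6 = 4n+2 (n=1), ring B is aromatic (benzene).
Aromatic: B. Total: 1.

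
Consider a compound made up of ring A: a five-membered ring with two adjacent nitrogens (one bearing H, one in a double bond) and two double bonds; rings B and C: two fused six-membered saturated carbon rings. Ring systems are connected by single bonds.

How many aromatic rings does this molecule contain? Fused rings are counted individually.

Ring A is fully conjugated (every ring atom contributes a p orbital); 2 ring double bonds (4 π electrons) plus a heteroatom lone pair (2) give 6 π electrons. That satisfies 4n+2 with n=1, so ring A is aromatic (pyrazole).
Ring B has only sp³ atoms, so it is not fully conjugated — not aromatic (cyclohexane ring).
Ring C has only sp³ atoms, so it is not fully conjugated — not aromatic (cyclohexane ring).
Aromatic: A. Total: 1.

1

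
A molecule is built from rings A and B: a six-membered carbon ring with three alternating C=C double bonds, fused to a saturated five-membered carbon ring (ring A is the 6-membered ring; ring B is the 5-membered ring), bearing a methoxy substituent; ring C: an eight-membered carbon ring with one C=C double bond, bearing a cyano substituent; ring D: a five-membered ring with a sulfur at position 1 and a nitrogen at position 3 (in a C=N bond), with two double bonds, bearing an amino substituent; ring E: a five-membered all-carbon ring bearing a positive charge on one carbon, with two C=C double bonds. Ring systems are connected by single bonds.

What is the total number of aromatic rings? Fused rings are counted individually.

Ring A is fully conjugated (every ring atom contributes a p orbital); 3 ring double bonds give 6 π electrons. That satisfies 4n+2 with n=1, so ring A is aromatic (benzene ring).
Ring B has three sp³ carbons, so it is not fully conjugated — not aromatic (cyclopentane ring).
Ring C has six sp³ carbons, so it is not fully conjugated — not aromatic (cyclooctene).
Ring D is fully conjugated (every ring atom contributes a p orbital); 2 ring double bonds (4 π electrons) plus a heteroatom lone pair (2) give 6 π electrons. That satisfies 4n+2 with n=1, so ring D is aromatic (thiazole).
Ring E has only sp² ring atoms; a planar conformation would have a fully conjugated π system of 4 electrons. But 4 = 4(1), which is 4n not 4n+2, so ring E is not aromatic (cyclopentadienyl cation).
Aromatic: A, D. Total: 2.

2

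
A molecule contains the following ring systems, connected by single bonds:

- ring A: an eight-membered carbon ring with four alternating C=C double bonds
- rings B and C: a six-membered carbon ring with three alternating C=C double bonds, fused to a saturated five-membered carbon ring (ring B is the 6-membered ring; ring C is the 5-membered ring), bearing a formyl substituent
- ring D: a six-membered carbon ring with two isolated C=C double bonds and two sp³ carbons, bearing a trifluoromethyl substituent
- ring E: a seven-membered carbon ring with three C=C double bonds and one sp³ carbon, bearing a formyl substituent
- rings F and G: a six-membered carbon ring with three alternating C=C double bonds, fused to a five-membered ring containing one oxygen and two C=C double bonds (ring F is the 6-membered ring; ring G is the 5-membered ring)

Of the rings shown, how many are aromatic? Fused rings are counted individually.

Ring A has only sp² ring atoms; a planar conformation would have a fully conjugated π system of 8 electrons. But 8 = 4(2), which is 4n not 4n+2, so ring A is not aromatic (cyclooctatetraene) — cyclooctatetraene distorts into a non-planar tub to avoid antiaromaticity.
Ring B has a continuous p-orbital overlap around the ring; 3 ring double bonds give 6 π electrons. 6 = 4(1)+2, so ring B is aromatic (benzene ring).
Ring C has three sp³ carbons, so it is not fully conjugated — not aromatic (cyclopentane ring).
Ring D has two sp³ carbons, so it is not fully conjugated — not aromatic (1,4-cyclohexadiene).
Ring E has one sp³ carbon, so it is not fully conjugated — not aromatic (cycloheptatriene).
Rings F and G form a fused bicyclic system (with one oxygen) with 9 sp² atoms and 10 π electrons from ring double bonds plus a heteroatom lone pair. 10 = 4(2)+2, so the system is aromatic and both rings count as aromatic (benzofuran).
Aromatic: B, F, G. Total: 3.

3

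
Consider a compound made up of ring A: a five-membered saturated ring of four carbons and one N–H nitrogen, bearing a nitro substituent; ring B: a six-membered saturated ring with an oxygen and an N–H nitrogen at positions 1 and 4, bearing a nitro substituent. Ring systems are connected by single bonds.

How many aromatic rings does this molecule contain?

0

Ring A has only sp³ atoms, so it is not fully conjugated — not aromatic (pyrrolidine).
Ring B has only sp³ atoms, so it is not fully conjugated — not aromatic (morpholine).
No ring is aromatic. Total: 0.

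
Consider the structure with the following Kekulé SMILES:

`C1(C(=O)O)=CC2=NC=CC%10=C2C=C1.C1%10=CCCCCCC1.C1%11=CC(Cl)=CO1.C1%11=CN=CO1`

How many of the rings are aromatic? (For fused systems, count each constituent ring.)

The SMILES encodes two fused six-membered rings, each with three alternating double bonds; one ring is all carbon and the other has one ring nitrogen; an eight-membered carbon ring with one C=C double bond; a five-membered ring of four carbons and one oxygen, with two C=C double bonds; a five-membered ring with an oxygen at position 1 and a nitrogen at position 3 (in a C=N bond), with two double bonds.
The fused 6/6-membered bicyclic (with one nitrogen) is a single π system with 10 sp² atoms and 10 π electrons from ring double bonds. 10 = 4(2)+2, so the system is aromatic and both rings count as aromatic (quinoline).
The 8-membered ring has six sp³ carbons, so it is not fully conjugated — not aromatic (cyclooctene).
The 5-membered ring with one oxygen has a continuous p-orbital overlap around the ring; 2 ring double bonds (4 π electrons) plus a heteroatom lone pair (2) give 6 π electrons. 6 = 4(1)+2, so it is aromatic (furan).
The 5-membered ring with one oxygen and one =N– has a continuous p-orbital overlap around the ring; 2 ring double bonds (4 π electrons) plus a heteroatom lone pair (2) give 6 π electrons. That satisfies 4n+2 with n=1, so it is aromatic (oxazole).
4 of the 5 rings are aromatic. Total: 4.

4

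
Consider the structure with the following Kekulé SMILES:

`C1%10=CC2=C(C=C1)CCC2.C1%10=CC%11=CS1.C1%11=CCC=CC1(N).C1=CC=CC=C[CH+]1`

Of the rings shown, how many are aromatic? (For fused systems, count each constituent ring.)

The SMILES encodes a six-membered carbon ring with three alternating C=C double bonds, fused to a saturated five-membered carbon ring; a five-membered ring of four carbons and one sulfur, with two C=C double bonds; a six-membered carbon ring with two isolated C=C double bonds and two sp³ carbons; a seven-membered all-carbon ring bearing a positive charge on one carbon, with three C=C double bonds.
The 6-membered ring is planar and fully conjugated; 3 ring double bonds give 6 π electrons. 6 = 4(1)+2, so it is aromatic (benzene ring).
The 5-membered ring has three sp³ carbons, so it is not fully conjugated — not aromatic (cyclopentane ring).
The 5-membered ring with one sulfur has a continuous p-orbital overlap around the ring; 2 ring double bonds (4 π electrons) plus a heteroatom lone pair (2) give 6 π electrons. Since 6 = 4n+2 (n=1), it is aromatic (thiophene).
The second 6-membered ring has two sp³ carbons, so it is not fully conjugated — not aromatic (1,4-cyclohexadiene).
The 7-membered ring has a continuous p-orbital overlap around the ring; 3 ring double bonds (6 π electrons) plus the carbocation's empty p orbital (0, but keeps the ring conjugated) give 6 π electrons. Since 6 = 4n+2 (n=1), it is aromatic (tropylium cation).
3 of the 5 rings are aromatic. Total: 3.

3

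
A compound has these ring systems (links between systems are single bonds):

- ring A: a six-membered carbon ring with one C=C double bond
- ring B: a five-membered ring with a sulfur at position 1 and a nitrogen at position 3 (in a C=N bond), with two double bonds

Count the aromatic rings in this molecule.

1

Ring A has four sp³ carbons, so it is not fully conjugated — not aromatic (cyclohexene).
Ring B is planar and fully conjugated; 2 ring double bonds (4 π electrons) plus a heteroatom lone pair (2) give 6 π electrons. 6 = 4(1)+2, so ring B is aromatic (thiazole).
Aromatic: B. Total: 1.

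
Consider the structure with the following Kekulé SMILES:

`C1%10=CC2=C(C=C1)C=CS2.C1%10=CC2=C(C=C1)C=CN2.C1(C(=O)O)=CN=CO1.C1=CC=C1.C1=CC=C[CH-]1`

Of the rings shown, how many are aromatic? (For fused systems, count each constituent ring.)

6

The SMILES encodes a six-membered carbon ring with three alternating C=C double bonds, fused to a five-membered ring containing one sulfur and two C=C double bonds; a six-membered carbon ring with three alternating C=C double bonds, fused to a five-membered ring containing one N–H nitrogen and two C=C double bonds; a five-membered ring with an oxygen at position 1 and a nitrogen at position 3 (in a C=N bond), with two double bonds; a four-membered carbon ring with two alternating C=C double bonds; a five-membered all-carbon ring bearing a negative charge on one carbon, with two C=C double bonds.
The fused 6/5-membered bicyclic (with one sulfur) is a single π system with 9 sp² atoms and 10 π electrons from ring double bonds plus a heteroatom lone pair. 10 = 4(2)+2, so the system is aromatic and both rings count as aromatic (benzothiophene).
The fused 6/5-membered bicyclic (with one N–H) is a single π system with 9 sp² atoms and 10 π electrons from ring double bonds plus a heteroatom lone pair. 10 = 4(2)+2, so the system is aromatic and both rings count as aromatic (indole).
The 5-membered ring with one oxygen and one =N– is fully conjugated (every ring atom contributes a p orbital); 2 ring double bonds (4 π electrons) plus a heteroatom lone pair (2) give 6 π electrons. That satisfies 4n+2 with n=1, so it is aromatic (oxazole).
The 4-membered ring has only sp² ring atoms; a planar conformation would have a fully conjugated π system of 4 electrons. But 4 = 4(1), which is 4n not 4n+2, so it is not aromatic (cyclobutadiene) — cyclobutadiene is antiaromatic and distorts to a rectangle.
The 5-membered ring is planar and fully conjugated; 2 ring double bonds (4 π electrons) plus the carbanion lone pair (2) give 6 π electrons. 6 = 4(1)+2, so it is aromatic (cyclopentadienyl anion).
6 of the 7 rings are aromatic. Total: 6.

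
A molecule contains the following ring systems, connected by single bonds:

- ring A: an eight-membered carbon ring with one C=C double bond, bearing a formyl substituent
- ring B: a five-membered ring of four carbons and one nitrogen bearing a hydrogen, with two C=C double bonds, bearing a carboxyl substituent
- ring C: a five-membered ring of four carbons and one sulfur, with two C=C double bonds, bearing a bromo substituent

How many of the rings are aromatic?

Ring A has six sp³ carbons, so it is not fully conjugated — not aromatic (cyclooctene).
Ring B is fully conjugated (every ring atom contributes a p orbital); 2 ring double bonds (4 π electrons) plus a heteroatom lone pair (2) give 6 π electrons. Since 6 = 4n+2 (n=1), ring B is aromatic (pyrrole).
Ring C is planar and fully conjugated; 2 ring double bonds (4 π electrons) plus a heteroatom lone pair (2) give 6 π electrons. Since 6 = 4n+2 (n=1), ring C is aromatic (thiophene).
Aromatic: B, C. Total: 2.

2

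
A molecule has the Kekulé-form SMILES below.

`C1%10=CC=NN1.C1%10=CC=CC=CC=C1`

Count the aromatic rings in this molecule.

The SMILES encodes a five-membered ring with two adjacent nitrogens (one bearing H, one in a double bond) and two double bonds; an eight-membered carbon ring with four alternating C=C double bonds.
The 5-membered ring with two adjacent nitrogens (one N–H, one =N–) has a continuous p-orbital overlap around the ring; 2 ring double bonds (4 π electrons) plus a heteroatom lone pair (2) give 6 π electrons. Since 6 = 4n+2 (n=1), it is aromatic (pyrazole).
The 8-membered ring has only sp² ring atoms; a planar conformation would have a fully conjugated π system of 8 electrons. But 8 = 4(2), which is 4n not 4n+2, so it is not aromatic (cyclooctatetraene) — cyclooctatetraene distorts into a non-planar tub to avoid antiaromaticity.
1 of the 2 rings is aromatic. Total: 1.

1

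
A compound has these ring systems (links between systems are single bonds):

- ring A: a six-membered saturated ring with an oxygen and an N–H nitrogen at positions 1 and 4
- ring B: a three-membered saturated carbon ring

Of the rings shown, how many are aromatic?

Ring A has only sp³ atoms, so it is not fully conjugated — not aromatic (morpholine).
Ring B has only sp³ atoms, so it is not fully conjugated — not aromatic (cyclopropane).
No ring is aromatic. Total: 0.

0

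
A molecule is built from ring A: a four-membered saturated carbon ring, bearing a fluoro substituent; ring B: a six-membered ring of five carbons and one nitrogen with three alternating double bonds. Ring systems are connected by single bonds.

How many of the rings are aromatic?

1

Ring A has only sp³ atoms, so it is not fully conjugated — not aromatic (cyclobutane).
Ring B is fully conjugated (every ring atom contributes a p orbital); 3 ring double bonds give 6 π electrons. That satisfies 4n+2 with n=1, so ring B is aromatic (pyridine).
Aromatic: B. Total: 1.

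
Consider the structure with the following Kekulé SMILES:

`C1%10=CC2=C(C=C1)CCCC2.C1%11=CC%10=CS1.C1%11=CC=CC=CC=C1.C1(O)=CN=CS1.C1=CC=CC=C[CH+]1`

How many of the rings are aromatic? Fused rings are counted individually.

The SMILES encodes a six-membered carbon ring with three alternating C=C double bonds, fused to a saturated six-membered carbon ring; a five-membered ring of four carbons and one sulfur, with two C=C double bonds; an eight-membered carbon ring with four alternating C=C double bonds; a five-membered ring with a sulfur at position 1 and a nitrogen at position 3 (in a C=N bond), with two double bonds; a seven-membered all-carbon ring bearing a positive charge on one carbon, with three C=C double bonds.
The 6-membered ring is fully conjugated (every ring atom contributes a p orbital); 3 ring double bonds give 6 π electrons. That satisfies 4n+2 with n=1, so it is aromatic (benzene ring).
The second 6-membered ring has four sp³ carbons, so it is not fully conjugated — not aromatic (cyclohexane ring).
The 5-membered ring with one sulfur is planar and fully conjugated; 2 ring double bonds (4 π electrons) plus a heteroatom lone pair (2) give 6 π electrons. That satisfies 4n+2 with n=1, so it is aromatic (thiophene).
The 8-membered ring has only sp² ring atoms; a planar conformation would have a fully conjugated π system of 8 electrons. But 8 = 4(2), which is 4n not 4n+2, so it is not aromatic (cyclooctatetraene) — cyclooctatetraene distorts into a non-planar tub to avoid antiaromaticity.
The 5-membered ring with one sulfur and one =N– is planar and fully conjugated; 2 ring double bonds (4 π electrons) plus a heteroatom lone pair (2) give 6 π electrons. Since 6 = 4n+2 (n=1), it is aromatic (thiazole).
The 7-membered ring is fully conjugated (every ring atom contributes a p orbital); 3 ring double bonds (6 π electrons) plus the carbocation's empty p orbital (0, but keeps the ring conjugated) give 6 π electrons. 6 = 4(1)+2, so it is aromatic (tropylium cation).
4 of the 6 rings are aromatic. Total: 4.

4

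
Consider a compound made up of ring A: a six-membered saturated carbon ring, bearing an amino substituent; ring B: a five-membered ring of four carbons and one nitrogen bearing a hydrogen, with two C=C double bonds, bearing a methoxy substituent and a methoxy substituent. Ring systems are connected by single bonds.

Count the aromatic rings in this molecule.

1

Ring A has only sp³ atoms, so it is not fully conjugated — not aromatic (cyclohexane).
Ring B is planar and fully conjugated; 2 ring double bonds (4 π electrons) plus a heteroatom lone pair (2) give 6 π electrons. Since 6 = 4n+2 (n=1), ring B is aromatic (pyrrole).
Aromatic: B. Total: 1.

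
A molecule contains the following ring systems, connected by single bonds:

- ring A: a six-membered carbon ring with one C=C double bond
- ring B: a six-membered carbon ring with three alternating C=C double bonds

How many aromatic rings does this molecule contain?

1

Ring A has four sp³ carbons, so it is not fully conjugated — not aromatic (cyclohexene).
Ring B is planar and fully conjugated; 3 ring double bonds give 6 π electrons. Since 6 = 4n+2 (n=1), ring B is aromatic (benzene).
Aromatic: B. Total: 1.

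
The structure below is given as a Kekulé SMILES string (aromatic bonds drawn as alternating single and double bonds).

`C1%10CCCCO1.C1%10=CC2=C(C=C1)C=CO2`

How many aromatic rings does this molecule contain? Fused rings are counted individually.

2

The SMILES encodes a six-membered saturated ring of five carbons and one oxygen; a six-membered carbon ring with three alternating C=C double bonds, fused to a five-membered ring containing one oxygen and two C=C double bonds.
The 6-membered ring with one oxygen has only sp³ atoms, so it is not fully conjugated — not aromatic (tetrahydropyran).
The fused 6/5-membered bicyclic (with one oxygen) is a single π system with 9 sp² atoms and 10 π electrons from ring double bonds plus a heteroatom lone pair. 10 = 4(2)+2, so the system is aromatic and both rings count as aromatic (benzofuran).
2 of the 3 rings are aromatic. Total: 2.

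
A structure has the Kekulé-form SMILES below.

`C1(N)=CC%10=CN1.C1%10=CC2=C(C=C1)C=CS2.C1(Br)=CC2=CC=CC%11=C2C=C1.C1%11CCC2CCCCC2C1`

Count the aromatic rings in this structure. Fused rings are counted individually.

The SMILES encodes a five-membered ring of four carbons and one nitrogen bearing a hydrogen, with two C=C double bonds; a six-membered carbon ring with three alternating C=C double bonds, fused to a five-membered ring containing one sulfur and two C=C double bonds; two fused six-membered carbon rings, each with three alternating C=C double bonds; two fused six-membered saturated carbon rings.
The 5-membered ring with one N–H has a continuous p-orbital overlap around the ring; 2 ring double bonds (4 π electrons) plus a heteroatom lone pair (2) give 6 π electrons. Since 6 = 4n+2 (n=1), it is aromatic (pyrrole).
The fused 6/5-membered bicyclic (with one sulfur) is a single π system with 9 sp² atoms and 10 π electrons from ring double bonds plus a heteroatom lone pair. 10 = 4(2)+2, so the system is aromatic and both rings count as aromatic (benzothiophene).
The fused 6/6-membered bicyclic is a single π system with 10 sp² atoms and 10 π electrons from ring double bonds. 10 = 4(2)+2, so the system is aromatic and both rings count as aromatic (naphthalene).
The 6-membered ring has only sp³ atoms, so it is not fully conjugated — not aromatic (cyclohexane ring).
The second 6-membered ring has only sp³ atoms, so it is not fully conjugated — not aromatic (cyclohexane ring).
5 of the 7 rings are aromatic. Total: 5.

5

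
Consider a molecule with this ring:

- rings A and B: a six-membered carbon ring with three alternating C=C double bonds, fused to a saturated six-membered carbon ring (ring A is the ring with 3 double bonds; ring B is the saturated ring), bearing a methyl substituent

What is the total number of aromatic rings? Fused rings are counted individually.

Ring A is planar and fully conjugated; 3 ring double bonds give 6 π electrons. Since 6 = 4n+2 (n=1), ring A is aromatic (benzene ring).
Ring B has four sp³ carbons, so it is not fully conjugated — not aromatic (cyclohexane ring).
Aromatic: A. Total: 1.

1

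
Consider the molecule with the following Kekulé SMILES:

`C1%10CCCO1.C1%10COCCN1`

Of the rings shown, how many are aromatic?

0

The SMILES encodes a five-membered saturated ring of four carbons and one oxygen; a six-membered saturated ring with an oxygen and an N–H nitrogen at positions 1 and 4.
The 5-membered ring with one oxygen has only sp³ atoms, so it is not fully conjugated — not aromatic (tetrahydrofuran).
The 6-membered ring with one oxygen and one N–H (1,4) has only sp³ atoms, so it is not fully conjugated — not aromatic (morpholine).
None of the rings are aromatic. Total: 0.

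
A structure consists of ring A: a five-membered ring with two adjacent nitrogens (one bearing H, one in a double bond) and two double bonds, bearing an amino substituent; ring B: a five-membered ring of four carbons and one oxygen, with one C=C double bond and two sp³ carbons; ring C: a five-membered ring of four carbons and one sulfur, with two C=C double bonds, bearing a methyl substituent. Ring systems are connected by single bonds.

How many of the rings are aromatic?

2

Ring A is planar and fully conjugated; 2 ring double bonds (4 π electrons) plus a heteroatom lone pair (2) give 6 π electrons. Since 6 = 4n+2 (n=1), ring A is aromatic (pyrazole).
Ring B has two sp³ carbons, so it is not fully conjugated — not aromatic (2,3-dihydrofuran).
Ring C has a continuous p-orbital overlap around the ring; 2 ring double bonds (4 π electrons) plus a heteroatom lone pair (2) give 6 π electrons. 6 = 4(1)+2, so ring C is aromatic (thiophene).
Aromatic: A, C. Total: 2.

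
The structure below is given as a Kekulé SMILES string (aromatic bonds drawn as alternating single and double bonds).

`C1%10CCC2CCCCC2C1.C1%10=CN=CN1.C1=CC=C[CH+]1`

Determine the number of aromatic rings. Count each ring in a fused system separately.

1

The SMILES encodes two fused six-membered saturated carbon rings; a five-membered ring with nitrogens at positions 1 and 3 (one bearing H, one in a C=N bond) and two double bonds; a five-membered all-carbon ring bearing a positive charge on one carbon, with two C=C double bonds.
The 6-membered ring has only sp³ atoms, so it is not fully conjugated — not aromatic (cyclohexane ring).
The second 6-membered ring has only sp³ atoms, so it is not fully conjugated — not aromatic (cyclohexane ring).
The 5-membered ring with two nitrogens (one N–H, one =N–) is planar and fully conjugated; 2 ring double bonds (4 π electrons) plus a heteroatom lone pair (2) give 6 π electrons. 6 = 4(1)+2, so it is aromatic (imidazole).
The 5-membered ring has only sp² ring atoms; a planar conformation would have a fully conjugated π system of 4 electrons. But 4 = 4(1), which is 4n not 4n+2, so it is not aromatic (cyclopentadienyl cation).
1 of the 4 rings is aromatic. Total: 1.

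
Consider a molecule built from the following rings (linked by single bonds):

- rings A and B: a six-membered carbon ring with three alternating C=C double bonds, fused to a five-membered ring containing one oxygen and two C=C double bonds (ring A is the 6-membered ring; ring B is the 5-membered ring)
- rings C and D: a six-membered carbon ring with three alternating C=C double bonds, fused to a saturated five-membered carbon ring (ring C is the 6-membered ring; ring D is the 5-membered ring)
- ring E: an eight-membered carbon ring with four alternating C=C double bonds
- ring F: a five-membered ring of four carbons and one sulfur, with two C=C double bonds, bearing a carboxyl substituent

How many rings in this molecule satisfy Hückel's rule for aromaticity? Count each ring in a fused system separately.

4

Rings A and B form a fused bicyclic system (with one oxygen) with 9 sp² atoms and 10 π electrons from ring double bonds plus a heteroatom lone pair. 10 = 4(2)+2, so the system is aromatic and both rings count as aromatic (benzofuran).
Ring C is fully conjugated (every ring atom contributes a p orbital); 3 ring double bonds give 6 π electrons. That satisfies 4n+2 with n=1, so ring C is aromatic (benzene ring).
Ring D has three sp³ carbons, so it is not fully conjugated — not aromatic (cyclopentane ring).
Ring E has only sp² ring atoms; a planar conformation would have a fully conjugated π system of 8 electrons. But 8 = 4(2), which is 4n not 4n+2, so ring E is not aromatic (cyclooctatetraene) — cyclooctatetraene distorts into a non-planar tub to avoid antiaromaticity.
Ring F is planar and fully conjugated; 2 ring double bonds (4 π electrons) plus a heteroatom lone pair (2) give 6 π electrons. That satisfies 4n+2 with n=1, so ring F is aromatic (thiophene).
Aromatic: A, B, C, F. Total: 4.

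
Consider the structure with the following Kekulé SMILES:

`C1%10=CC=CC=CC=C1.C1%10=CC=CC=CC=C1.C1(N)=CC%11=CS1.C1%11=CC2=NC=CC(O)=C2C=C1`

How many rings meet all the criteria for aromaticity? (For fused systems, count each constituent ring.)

3

The SMILES encodes an eight-membered carbon ring with four alternating C=C double bonds; an eight-membered carbon ring with four alternating C=C double bonds; a five-membered ring of four carbons and one sulfur, with two C=C double bonds; two fused six-membered rings, each with three alternating double bonds; one ring is all carbon and the other has one ring nitrogen.
The 8-membered ring has only sp² ring atoms; a planar conformation would have a fully conjugated π system of 8 electrons. But 8 = 4(2), which is 4n not 4n+2, so it is not aromatic (cyclooctatetraene) — cyclooctatetraene distorts into a non-planar tub to avoid antiaromaticity.
The second 8-membered ring has only sp² ring atoms; a planar conformation would have a fully conjugated π system of 8 electrons. But 8 = 4(2), which is 4n not 4n+2, so it is not aromatic (cyclooctatetraene) — cyclooctatetraene distorts into a non-planar tub to avoid antiaromaticity.
The 5-membered ring with one sulfur has a continuous p-orbital overlap around the ring; 2 ring double bonds (4 π electrons) plus a heteroatom lone pair (2) give 6 π electrons. 6 = 4(1)+2, so it is aromatic (thiophene).
The fused 6/6-membered bicyclic (with one nitrogen) is a single π system with 10 sp² atoms and 10 π electrons from ring double bonds. 10 = 4(2)+2, so the system is aromatic and both rings count as aromatic (quinoline).
3 of the 5 rings are aromatic. Total: 3.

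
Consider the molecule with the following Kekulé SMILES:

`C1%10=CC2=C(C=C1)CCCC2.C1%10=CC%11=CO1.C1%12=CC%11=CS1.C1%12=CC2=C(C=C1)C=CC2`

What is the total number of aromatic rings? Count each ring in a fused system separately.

4

The SMILES encodes a six-membered carbon ring with three alternating C=C double bonds, fused to a saturated six-membered carbon ring; a five-membered ring of four carbons and one oxygen, with two C=C double bonds; a five-membered ring of four carbons and one sulfur, with two C=C double bonds; a six-membered carbon ring with three alternating C=C double bonds, fused to a five-membered carbon ring containing one C=C double bond and one sp³ carbon.
The 6-membered ring is planar and fully conjugated; 3 ring double bonds give 6 π electrons. 6 = 4(1)+2, so it is aromatic (benzene ring).
The second 6-membered ring has four sp³ carbons, so it is not fully conjugated — not aromatic (cyclohexane ring).
The 5-membered ring with one oxygen is planar and fully conjugated; 2 ring double bonds (4 π electrons) plus a heteroatom lone pair (2) give 6 π electrons. 6 = 4(1)+2, so it is aromatic (furan).
The 5-membered ring with one sulfur has a continuous p-orbital overlap around the ring; 2 ring double bonds (4 π electrons) plus a heteroatom lone pair (2) give 6 π electrons. 6 = 4(1)+2, so it is aromatic (thiophene).
The third 6-membered ring is planar and fully conjugated; 3 ring double bonds give 6 π electrons. That satisfies 4n+2 with n=1, so it is aromatic (benzene ring).
The 5-membered ring has one sp³ carbon, so it is not fully conjugated — not aromatic (cyclopentene ring).
4 of the 6 rings are aromatic. Total: 4.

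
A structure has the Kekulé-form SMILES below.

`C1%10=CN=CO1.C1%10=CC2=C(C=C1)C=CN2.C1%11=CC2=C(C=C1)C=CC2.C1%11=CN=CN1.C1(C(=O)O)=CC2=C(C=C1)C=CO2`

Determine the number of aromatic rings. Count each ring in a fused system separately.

7

The SMILES encodes a five-membered ring with an oxygen at position 1 and a nitrogen at position 3 (in a C=N bond), with two double bonds; a six-membered carbon ring with three alternating C=C double bonds, fused to a five-membered ring containing one N–H nitrogen and two C=C double bonds; a six-membered carbon ring with three alternating C=C double bonds, fused to a five-membered carbon ring containing one C=C double bond and one sp³ carbon; a five-membered ring with nitrogens at positions 1 and 3 (one bearing H, one in a C=N bond) and two double bonds; a six-membered carbon ring with three alternating C=C double bonds, fused to a five-membered ring containing one oxygen and two C=C double bonds.
The 5-membered ring with one oxygen and one =N– is planar and fully conjugated; 2 ring double bonds (4 π electrons) plus a heteroatom lone pair (2) give 6 π electrons. That satisfies 4n+2 with n=1, so it is aromatic (oxazole).
The fused 6/5-membered bicyclic (with one N–H) is a single π system with 9 sp² atoms and 10 π electrons from ring double bonds plus a heteroatom lone pair. 10 = 4(2)+2, so the system is aromatic and both rings count as aromatic (indole).
The 6-membered ring is planar and fully conjugated; 3 ring double bonds give 6 π electrons. Since 6 = 4n+2 (n=1), it is aromatic (benzene ring).
The 5-membered ring has one sp³ carbon, so it is not fully conjugated — not aromatic (cyclopentene ring).
The 5-membered ring with two nitrogens (one N–H, one =N–) has a continuous p-orbital overlap around the ring; 2 ring double bonds (4 π electrons) plus a heteroatom lone pair (2) give 6 π electrons. That satisfies 4n+2 with n=1, so it is aromatic (imidazole).
The fused 6/5-membered bicyclic (with one oxygen) is a single π system with 9 sp² atoms and 10 π electrons from ring double bonds plus a heteroatom lone pair. 10 = 4(2)+2, so the system is aromatic and both rings count as aromatic (benzofuran).
7 of the 8 rings are aromatic. Total: 7.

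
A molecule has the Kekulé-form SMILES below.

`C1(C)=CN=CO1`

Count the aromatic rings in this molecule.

The SMILES encodes a five-membered ring with an oxygen at position 1 and a nitrogen at position 3 (in a C=N bond), with two double bonds.
The 5-membered ring with one oxygen and one =N– is planar and fully conjugated; 2 ring double bonds (4 π electrons) plus a heteroatom lone pair (2) give 6 π electrons. Since 6 = 4n+2 (n=1), it is aromatic (oxazole).

1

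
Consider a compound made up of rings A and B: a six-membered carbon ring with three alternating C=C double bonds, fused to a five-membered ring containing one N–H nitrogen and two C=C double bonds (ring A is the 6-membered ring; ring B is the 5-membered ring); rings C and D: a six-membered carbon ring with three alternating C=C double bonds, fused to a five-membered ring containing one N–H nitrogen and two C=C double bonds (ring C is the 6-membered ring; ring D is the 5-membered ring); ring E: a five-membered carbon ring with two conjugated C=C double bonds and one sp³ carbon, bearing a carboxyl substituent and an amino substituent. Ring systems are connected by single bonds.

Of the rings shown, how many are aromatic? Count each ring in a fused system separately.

4

Rings A and B form a fused bicyclic system (with one N–H) with 9 sp² atoms and 10 π electrons from ring double bonds plus a heteroatom lone pair. 10 = 4(2)+2, so the system is aromatic and both rings count as aromatic (indole).
Rings C and D form a fused bicyclic system (with one N–H) with 9 sp² atoms and 10 π electrons from ring double bonds plus a heteroatom lone pair. 10 = 4(2)+2, so the system is aromatic and both rings count as aromatic (indole).
Ring E has one sp³ carbon, so it is not fully conjugated — not aromatic (cyclopentadiene).
Aromatic: A, B, C, D. Total: 4.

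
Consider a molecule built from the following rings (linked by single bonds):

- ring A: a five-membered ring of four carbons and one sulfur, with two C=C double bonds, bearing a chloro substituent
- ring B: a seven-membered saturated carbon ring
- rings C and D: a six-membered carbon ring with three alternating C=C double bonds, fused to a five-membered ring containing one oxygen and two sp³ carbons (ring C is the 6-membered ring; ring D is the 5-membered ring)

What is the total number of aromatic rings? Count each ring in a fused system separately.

Ring A has a continuous p-orbital overlap around the ring; 2 ring double bonds (4 π electrons) plus a heteroatom lone pair (2) give 6 π electrons. Since 6 = 4n+2 (n=1), ring A is aromatic (thiophene).
Ring B has only sp³ atoms, so it is not fully conjugated — not aromatic (cycloheptane).
Ring C has a continuous p-orbital overlap around the ring; 3 ring double bonds give 6 π electrons. Since 6 = 4n+2 (n=1), ring C is aromatic (benzene ring).
Ring D has two sp³ carbons, so it is not fully conjugated — not aromatic (oxolane ring).
Aromatic: A, C. Total: 2.

2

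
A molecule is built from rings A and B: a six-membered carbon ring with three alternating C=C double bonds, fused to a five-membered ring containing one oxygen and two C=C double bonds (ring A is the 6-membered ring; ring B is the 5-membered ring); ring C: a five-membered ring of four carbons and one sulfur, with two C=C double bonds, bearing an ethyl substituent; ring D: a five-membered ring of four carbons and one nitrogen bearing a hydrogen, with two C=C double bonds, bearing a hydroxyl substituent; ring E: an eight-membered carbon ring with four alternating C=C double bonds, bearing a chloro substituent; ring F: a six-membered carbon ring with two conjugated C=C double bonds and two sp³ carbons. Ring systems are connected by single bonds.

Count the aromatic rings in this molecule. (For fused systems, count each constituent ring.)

Rings A and B form a fused bicyclic system (with one oxygen) with 9 sp² atoms and 10 π electrons from ring double bonds plus a heteroatom lone pair. 10 = 4(2)+2, so the system is aromatic and both rings count as aromatic (benzofuran).
Ring C has a continuous p-orbital overlap around the ring; 2 ring double bonds (4 π electrons) plus a heteroatom lone pair (2) give 6 π electrons. 6 = 4(1)+2, so ring C is aromatic (thiophene).
Ring D has a continuous p-orbital overlap around the ring; 2 ring double bonds (4 π electrons) plus a heteroatom lone pair (2) give 6 π electrons. 6 = 4(1)+2, so ring D is aromatic (pyrrole).
Ring E has only sp² ring atoms; a planar conformation would have a fully conjugated π system of 8 electrons. But 8 = 4(2), which is 4n not 4n+2, so ring E is not aromatic (cyclooctatetraene) — cyclooctatetraene distorts into a non-planar tub to avoid antiaromaticity.
Ring F has two sp³ carbons, so it is not fully conjugated — not aromatic (1,3-cyclohexadiene).
Aromatic: A, B, C, D. Total: 4.

4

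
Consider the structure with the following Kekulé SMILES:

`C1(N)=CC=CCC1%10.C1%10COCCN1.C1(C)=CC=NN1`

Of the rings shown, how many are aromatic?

1

The SMILES encodes a six-membered carbon ring with two conjugated C=C double bonds and two sp³ carbons; a six-membered saturated ring with an oxygen and an N–H nitrogen at positions 1 and 4; a five-membered ring with two adjacent nitrogens (one bearing H, one in a double bond) and two double bonds.
The 6-membered ring has two sp³ carbons, so it is not fully conjugated — not aromatic (1,3-cyclohexadiene).
The 6-membered ring with one oxygen and one N–H (1,4) has only sp³ atoms, so it is not fully conjugated — not aromatic (morpholine).
The 5-membered ring with two adjacent nitrogens (one N–H, one =N–) is planar and fully conjugated; 2 ring double bonds (4 π electrons) plus a heteroatom lone pair (2) give 6 π electrons. Since 6 = 4n+2 (n=1), it is aromatic (pyrazole).
1 of the 3 rings is aromatic. Total: 1.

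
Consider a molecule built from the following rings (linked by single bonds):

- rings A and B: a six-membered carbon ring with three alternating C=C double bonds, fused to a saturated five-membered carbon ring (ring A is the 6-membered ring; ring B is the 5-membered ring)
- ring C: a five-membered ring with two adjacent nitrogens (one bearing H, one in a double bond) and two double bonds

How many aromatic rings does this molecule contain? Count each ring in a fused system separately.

Ring A is planar and fully conjugated; 3 ring double bonds give 6 π electrons. 6 = 4(1)+2, so ring A is aromatic (benzene ring).
Ring B has three sp³ carbons, so it is not fully conjugated — not aromatic (cyclopentane ring).
Ring C is planar and fully conjugated; 2 ring double bonds (4 π electrons) plus a heteroatom lone pair (2) give 6 π electrons. Since 6 = 4n+2 (n=1), ring C is aromatic (pyrazole).
Aromatic: A, C. Total: 2.

2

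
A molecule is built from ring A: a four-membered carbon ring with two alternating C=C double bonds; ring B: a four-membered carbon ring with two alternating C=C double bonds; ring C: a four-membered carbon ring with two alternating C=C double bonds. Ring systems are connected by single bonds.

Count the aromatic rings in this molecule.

0

Ring A has only sp² ring atoms; a planar conformation would have a fully conjugated π system of 4 electrons. But 4 = 4(1), which is 4n not 4n+2, so ring A is not aromatic (cyclobutadiene) — cyclobutadiene is antiaromatic and distorts to a rectangle.
Ring B has only sp² ring atoms; a planar conformation would have a fully conjugated π system of 4 electrons. But 4 = 4(1), which is 4n not 4n+2, so ring B is not aromatic (cyclobutadiene) — cyclobutadiene is antiaromatic and distorts to a rectangle.
Ring C has only sp² ring atoms; a planar conformation would have a fully conjugated π system of 4 electrons. But 4 = 4(1), which is 4n not 4n+2, so ring C is not aromatic (cyclobutadiene) — cyclobutadiene is antiaromatic and distorts to a rectangle.
No ring is aromatic. Total: 0.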